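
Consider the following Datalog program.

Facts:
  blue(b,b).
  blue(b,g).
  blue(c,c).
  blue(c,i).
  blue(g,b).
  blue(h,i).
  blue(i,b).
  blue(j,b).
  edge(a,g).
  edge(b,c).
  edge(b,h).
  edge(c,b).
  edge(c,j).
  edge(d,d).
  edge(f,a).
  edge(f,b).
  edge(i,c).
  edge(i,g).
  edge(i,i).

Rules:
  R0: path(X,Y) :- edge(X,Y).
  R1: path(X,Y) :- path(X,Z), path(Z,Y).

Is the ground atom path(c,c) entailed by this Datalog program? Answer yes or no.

round 1: derive path(a,g) via R0 from edge(a,g)
round 1: derive path(b,c) via R0 from edge(b,c)
round 1: derive path(b,h) via R0 from edge(b,h)
round 1: derive path(c,b) via R0 from edge(c,b)
round 1: derive path(c,j) via R0 from edge(c,j)
round 1: derive path(d,d) via R0 from edge(d,d)
round 1: derive path(f,a) via R0 from edge(f,a)
round 1: derive path(f,b) via R0 from edge(f,b)
round 1: derive path(i,c) via R0 from edge(i,c)
round 1: derive path(i,g) via R0 from edge(i,g)
round 1: derive path(i,i) via R0 from edge(i,i)
round 2: derive path(b,b) via R1 from path(b,c), path(c,b)
round 2: derive path(b,j) via R1 from path(b,c), path(c,j)
round 2: derive path(c,c) via R1 from path(c,b), path(b,c)
round 2: derive path(c,h) via R1 from path(c,b), path(b,h)
round 2: derive path(f,c) via R1 from path(f,b), path(b,c)
round 2: derive path(f,g) via R1 from path(f,a), path(a,g)
round 2: derive path(f,h) via R1 from path(f,b), path(b,h)
round 2: derive path(i,b) via R1 from path(i,c), path(c,b)
round 2: derive path(i,j) via R1 from path(i,c), path(c,j)
round 3: derive path(f,j) via R1 from path(f,b), path(b,j)
round 3: derive path(i,h) via R1 from path(i,b), path(b,h)

yes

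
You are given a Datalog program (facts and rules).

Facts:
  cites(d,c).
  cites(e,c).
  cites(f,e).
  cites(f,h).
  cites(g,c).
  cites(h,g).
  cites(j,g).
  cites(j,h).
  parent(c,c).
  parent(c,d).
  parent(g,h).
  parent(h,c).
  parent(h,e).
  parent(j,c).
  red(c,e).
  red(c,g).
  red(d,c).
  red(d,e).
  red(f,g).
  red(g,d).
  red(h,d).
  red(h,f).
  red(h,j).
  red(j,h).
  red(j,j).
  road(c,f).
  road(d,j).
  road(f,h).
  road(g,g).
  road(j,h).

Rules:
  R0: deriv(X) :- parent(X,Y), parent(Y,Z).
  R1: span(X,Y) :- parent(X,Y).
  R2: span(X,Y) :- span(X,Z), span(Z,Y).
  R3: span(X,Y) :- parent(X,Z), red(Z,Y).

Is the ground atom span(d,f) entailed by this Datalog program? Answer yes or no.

no

round 1: derive span(c,c) via R1 from parent(c,c)
round 1: derive span(c,d) via R1 from parent(c,d)
round 1: derive span(g,h) via R1 from parent(g,h)
round 1: derive span(h,c) via R1 from parent(h,c)
round 1: derive span(h,e) via R1 from parent(h,e)
round 1: derive span(j,c) via R1 from parent(j,c)
round 1: derive span(c,e) via R3 from parent(c,c), red(c,e)
round 1: derive span(c,g) via R3 from parent(c,c), red(c,g)
round 1: derive span(g,d) via R3 from parent(g,h), red(h,d)
round 1: derive span(g,f) via R3 from parent(g,h), red(h,f)
round 1: derive span(g,j) via R3 from parent(g,h), red(h,j)
round 1: derive span(h,g) via R3 from parent(h,c), red(c,g)
round 1: derive span(j,e) via R3 from parent(j,c), red(c,e)
round 1: derive span(j,g) via R3 from parent(j,c), red(c,g)
round 2: derive span(c,f) via R2 from span(c,g), span(g,f)
round 2: derive span(c,h) via R2 from span(c,g), span(g,h)
round 2: derive span(c,j) via R2 from span(c,g), span(g,j)
round 2: derive span(g,c) via R2 from span(g,h), span(h,c)
round 2: derive span(g,e) via R2 from span(g,h), span(h,e)
round 2: derive span(g,g) via R2 from span(g,h), span(h,g)
round 2: derive span(h,d) via R2 from span(h,c), span(c,d)
round 2: derive span(h,f) via R2 from span(h,g), span(g,f)
round 2: derive span(h,h) via R2 from span(h,g), span(g,h)
round 2: derive span(h,j) via R2 from span(h,g), span(g,j)
round 2: derive span(j,d) via R2 from span(j,c), span(c,d)
round 2: derive span(j,f) via R2 from span(j,g), span(g,f)
round 2: derive span(j,h) via R2 from span(j,g), span(g,h)
round 2: derive span(j,j) via R2 from span(j,g), span(g,j)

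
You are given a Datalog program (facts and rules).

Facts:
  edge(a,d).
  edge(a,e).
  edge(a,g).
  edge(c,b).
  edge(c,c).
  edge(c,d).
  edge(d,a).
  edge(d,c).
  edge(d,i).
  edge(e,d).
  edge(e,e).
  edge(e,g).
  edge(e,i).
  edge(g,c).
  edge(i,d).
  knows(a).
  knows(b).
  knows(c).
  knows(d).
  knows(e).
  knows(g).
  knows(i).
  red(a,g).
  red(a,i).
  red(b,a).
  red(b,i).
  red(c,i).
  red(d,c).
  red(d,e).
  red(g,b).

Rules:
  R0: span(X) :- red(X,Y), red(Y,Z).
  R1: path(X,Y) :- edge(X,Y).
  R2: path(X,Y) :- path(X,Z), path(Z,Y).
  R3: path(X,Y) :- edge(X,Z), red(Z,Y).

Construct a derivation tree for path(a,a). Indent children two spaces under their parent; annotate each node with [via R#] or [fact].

path(a,a)  [via R2]
  path(a,c)  [via R3]
    edge(a,d)  [fact]
    red(d,c)  [fact]
  path(c,a)  [via R3]
    edge(c,b)  [fact]
    red(b,a)  [fact]

round 1: derive path(a,d) via R1 from edge(a,d)
round 1: derive path(a,e) via R1 from edge(a,e)
round 1: derive path(a,g) via R1 from edge(a,g)
round 1: derive path(c,b) via R1 from edge(c,b)
round 1: derive path(c,c) via R1 from edge(c,c)
round 1: derive path(c,d) via R1 from edge(c,d)
round 1: derive path(d,a) via R1 from edge(d,a)
round 1: derive path(d,c) via R1 from edge(d,c)
round 1: derive path(d,i) via R1 from edge(d,i)
round 1: derive path(e,d) via R1 from edge(e,d)
round 1: derive path(e,e) via R1 from edge(e,e)
round 1: derive path(e,g) via R1 from edge(e,g)
round 1: derive path(e,i) via R1 from edge(e,i)
round 1: derive path(g,c) via R1 from edge(g,c)
round 1: derive path(i,d) via R1 from edge(i,d)
round 1: derive path(a,b) via R3 from edge(a,g), red(g,b)
round 1: derive path(a,c) via R3 from edge(a,d), red(d,c)
round 1: derive path(c,a) via R3 from edge(c,b), red(b,a)
round 1: derive path(c,e) via R3 from edge(c,d), red(d,e)
round 1: derive path(c,i) via R3 from edge(c,b), red(b,i)
round 1: derive path(d,g) via R3 from edge(d,a), red(a,g)
round 1: derive path(e,b) via R3 from edge(e,g), red(g,b)
round 1: derive path(e,c) via R3 from edge(e,d), red(d,c)
round 1: derive path(g,i) via R3 from edge(g,c), red(c,i)
round 1: derive path(i,c) via R3 from edge(i,d), red(d,c)
round 1: derive path(i,e) via R3 from edge(i,d), red(d,e)
round 2: derive path(a,a) via R2 from path(a,c), path(c,a)
round 2: derive path(a,i) via R2 from path(a,c), path(c,i)
round 2: derive path(c,g) via R2 from path(c,a), path(a,g)
round 2: derive path(d,b) via R2 from path(d,a), path(a,b)
round 2: derive path(d,d) via R2 from path(d,a), path(a,d)
round 2: derive path(d,e) via R2 from path(d,a), path(a,e)
round 2: derive path(e,a) via R2 from path(e,c), path(c,a)
round 2: derive path(g,a) via R2 from path(g,c), path(c,a)
round 2: derive path(g,b) via R2 from path(g,c), path(c,b)
round 2: derive path(g,d) via R2 from path(g,c), path(c,d)
round 2: derive path(g,e) via R2 from path(g,c), path(c,e)
round 2: derive path(i,a) via R2 from path(i,c), path(c,a)
round 2: derive path(i,b) via R2 from path(i,c), path(c,b)
round 2: derive path(i,g) via R2 from path(i,d), path(d,g)
round 2: derive path(i,i) via R2 from path(i,c), path(c,i)
round 3: derive path(g,g) via R2 from path(g,a), path(a,g)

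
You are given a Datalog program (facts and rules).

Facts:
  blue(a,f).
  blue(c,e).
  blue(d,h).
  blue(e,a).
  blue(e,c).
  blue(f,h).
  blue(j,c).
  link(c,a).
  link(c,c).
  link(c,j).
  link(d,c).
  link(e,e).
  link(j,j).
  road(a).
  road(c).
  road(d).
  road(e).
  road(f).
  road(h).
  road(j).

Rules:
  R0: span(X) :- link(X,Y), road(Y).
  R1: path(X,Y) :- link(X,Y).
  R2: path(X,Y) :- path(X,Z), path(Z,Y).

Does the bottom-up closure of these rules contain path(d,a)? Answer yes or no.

round 1: derive path(c,a) via R1 from link(c,a)
round 1: derive path(c,c) via R1 from link(c,c)
round 1: derive path(c,j) via R1 from link(c,j)
round 1: derive path(d,c) via R1 from link(d,c)
round 1: derive path(e,e) via R1 from link(e,e)
round 1: derive path(j,j) via R1 from link(j,j)
round 2: derive path(d,a) via R2 from path(d,c), path(c,a)
round 2: derive path(d,j) via R2 from path(d,c), path(c,j)

yes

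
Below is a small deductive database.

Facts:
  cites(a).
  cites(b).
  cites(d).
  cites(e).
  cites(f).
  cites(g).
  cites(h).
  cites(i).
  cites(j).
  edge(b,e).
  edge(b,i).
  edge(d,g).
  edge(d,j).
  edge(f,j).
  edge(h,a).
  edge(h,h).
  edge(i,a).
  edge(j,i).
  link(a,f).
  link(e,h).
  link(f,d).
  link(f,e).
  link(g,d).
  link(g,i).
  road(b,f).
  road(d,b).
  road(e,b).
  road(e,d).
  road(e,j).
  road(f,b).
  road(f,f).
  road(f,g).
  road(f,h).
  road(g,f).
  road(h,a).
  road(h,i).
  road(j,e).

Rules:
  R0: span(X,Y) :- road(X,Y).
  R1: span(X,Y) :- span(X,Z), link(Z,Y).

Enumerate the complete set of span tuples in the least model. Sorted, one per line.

span(b,d)
span(b,e)
span(b,f)
span(b,h)
span(d,b)
span(e,b)
span(e,d)
span(e,j)
span(f,b)
span(f,d)
span(f,e)
span(f,f)
span(f,g)
span(f,h)
span(f,i)
span(g,d)
span(g,e)
span(g,f)
span(g,h)
span(h,a)
span(h,d)
span(h,e)
span(h,f)
span(h,h)
span(h,i)
span(j,e)
span(j,h)

round 1: derive span(b,f) via R0 from road(b,f)
round 1: derive span(d,b) via R0 from road(d,b)
round 1: derive span(e,b) via R0 from road(e,b)
round 1: derive span(e,d) via R0 from road(e,d)
round 1: derive span(e,j) via R0 from road(e,j)
round 1: derive span(f,b) via R0 from road(f,b)
round 1: derive span(f,f) via R0 from road(f,f)
round 1: derive span(f,g) via R0 from road(f,g)
round 1: derive span(f,h) via R0 from road(f,h)
round 1: derive span(g,f) via R0 from road(g,f)
round 1: derive span(h,a) via R0 from road(h,a)
round 1: derive span(h,i) via R0 from road(h,i)
round 1: derive span(j,e) via R0 from road(j,e)
round 2: derive span(b,d) via R1 from span(b,f), link(f,d)
round 2: derive span(b,e) via R1 from span(b,f), link(f,e)
round 2: derive span(f,d) via R1 from span(f,f), link(f,d)
round 2: derive span(f,e) via R1 from span(f,f), link(f,e)
round 2: derive span(f,i) via R1 from span(f,g), link(g,i)
round 2: derive span(g,d) via R1 from span(g,f), link(f,d)
round 2: derive span(g,e) via R1 from span(g,f), link(f,e)
round 2: derive span(h,f) via R1 from span(h,a), link(a,f)
round 2: derive span(j,h) via R1 from span(j,e), link(e,h)
round 3: derive span(b,h) via R1 from span(b,e), link(e,h)
round 3: derive span(g,h) via R1 from span(g,e), link(e,h)
round 3: derive span(h,d) via R1 from span(h,f), link(f,d)
round 3: derive span(h,e) via R1 from span(h,f), link(f,e)
round 4: derive span(h,h) via R1 from span(h,e), link(e,h)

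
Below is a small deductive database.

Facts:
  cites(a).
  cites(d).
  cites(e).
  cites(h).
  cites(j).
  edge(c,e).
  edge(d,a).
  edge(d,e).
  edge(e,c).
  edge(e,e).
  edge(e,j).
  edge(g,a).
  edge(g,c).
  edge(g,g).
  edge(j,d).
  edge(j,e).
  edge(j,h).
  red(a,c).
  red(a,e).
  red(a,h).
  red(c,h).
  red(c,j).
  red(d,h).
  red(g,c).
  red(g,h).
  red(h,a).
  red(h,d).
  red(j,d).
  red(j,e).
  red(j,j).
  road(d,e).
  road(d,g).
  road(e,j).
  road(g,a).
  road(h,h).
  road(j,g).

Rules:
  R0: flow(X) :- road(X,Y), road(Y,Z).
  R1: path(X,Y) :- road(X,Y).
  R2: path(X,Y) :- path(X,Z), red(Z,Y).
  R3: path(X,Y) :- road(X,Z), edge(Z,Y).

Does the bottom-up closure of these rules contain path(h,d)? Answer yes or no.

round 1: derive path(d,e) via R1 from road(d,e)
round 1: derive path(d,g) via R1 from road(d,g)
round 1: derive path(e,j) via R1 from road(e,j)
round 1: derive path(g,a) via R1 from road(g,a)
round 1: derive path(h,h) via R1 from road(h,h)
round 1: derive path(j,g) via R1 from road(j,g)
round 1: derive path(d,a) via R3 from road(d,g), edge(g,a)
round 1: derive path(d,c) via R3 from road(d,e), edge(e,c)
round 1: derive path(d,j) via R3 from road(d,e), edge(e,j)
round 1: derive path(e,d) via R3 from road(e,j), edge(j,d)
round 1: derive path(e,e) via R3 from road(e,j), edge(j,e)
round 1: derive path(e,h) via R3 from road(e,j), edge(j,h)
round 1: derive path(j,a) via R3 from road(j,g), edge(g,a)
round 1: derive path(j,c) via R3 from road(j,g), edge(g,c)
round 2: derive path(d,d) via R2 from path(d,j), red(j,d)
round 2: derive path(d,h) via R2 from path(d,a), red(a,h)
round 2: derive path(e,a) via R2 from path(e,h), red(h,a)
round 2: derive path(g,c) via R2 from path(g,a), red(a,c)
round 2: derive path(g,e) via R2 from path(g,a), red(a,e)
round 2: derive path(g,h) via R2 from path(g,a), red(a,h)
round 2: derive path(h,a) via R2 from path(h,h), red(h,a)
round 2: derive path(h,d) via R2 from path(h,h), red(h,d)
round 2: derive path(j,e) via R2 from path(j,a), red(a,e)
round 2: derive path(j,h) via R2 from path(j,a), red(a,h)
round 2: derive path(j,j) via R2 from path(j,c), red(c,j)
round 3: derive path(e,c) via R2 from path(e,a), red(a,c)
round 3: derive path(g,d) via R2 from path(g,h), red(h,d)
round 3: derive path(g,j) via R2 from path(g,c), red(c,j)
round 3: derive path(h,c) via R2 from path(h,a), red(a,c)
round 3: derive path(h,e) via R2 from path(h,a), red(a,e)
round 3: derive path(j,d) via R2 from path(j,h), red(h,d)
round 4: derive path(h,j) via R2 from path(h,c), red(c,j)

yes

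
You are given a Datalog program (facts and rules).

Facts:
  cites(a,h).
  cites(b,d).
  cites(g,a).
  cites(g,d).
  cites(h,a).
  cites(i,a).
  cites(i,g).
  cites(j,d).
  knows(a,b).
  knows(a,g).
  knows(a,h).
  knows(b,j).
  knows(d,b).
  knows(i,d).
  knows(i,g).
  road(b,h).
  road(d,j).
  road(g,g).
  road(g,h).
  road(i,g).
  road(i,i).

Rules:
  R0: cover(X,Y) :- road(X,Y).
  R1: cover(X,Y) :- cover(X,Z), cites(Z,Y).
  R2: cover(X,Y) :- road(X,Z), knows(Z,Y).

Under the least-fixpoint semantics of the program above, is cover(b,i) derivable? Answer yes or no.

no

round 1: derive cover(b,h) via R0 from road(b,h)
round 1: derive cover(d,j) via R0 from road(d,j)
round 1: derive cover(g,g) via R0 from road(g,g)
round 1: derive cover(g,h) via R0 from road(g,h)
round 1: derive cover(i,g) via R0 from road(i,g)
round 1: derive cover(i,i) via R0 from road(i,i)
round 1: derive cover(i,d) via R2 from road(i,i), knows(i,d)
round 2: derive cover(b,a) via R1 from cover(b,h), cites(h,a)
round 2: derive cover(d,d) via R1 from cover(d,j), cites(j,d)
round 2: derive cover(g,a) via R1 from cover(g,g), cites(g,a)
round 2: derive cover(g,d) via R1 from cover(g,g), cites(g,d)
round 2: derive cover(i,a) via R1 from cover(i,g), cites(g,a)
round 3: derive cover(i,h) via R1 from cover(i,a), cites(a,h)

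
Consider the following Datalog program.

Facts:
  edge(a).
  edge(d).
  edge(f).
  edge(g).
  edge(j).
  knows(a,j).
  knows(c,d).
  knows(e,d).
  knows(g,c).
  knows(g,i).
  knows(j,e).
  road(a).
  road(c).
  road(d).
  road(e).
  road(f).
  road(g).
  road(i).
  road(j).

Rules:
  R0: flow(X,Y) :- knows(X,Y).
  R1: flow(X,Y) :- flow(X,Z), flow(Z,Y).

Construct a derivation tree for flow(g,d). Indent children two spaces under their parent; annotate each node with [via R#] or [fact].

round 1: derive flow(a,j) via R0 from knows(a,j)
round 1: derive flow(c,d) via R0 from knows(c,d)
round 1: derive flow(e,d) via R0 from knows(e,d)
round 1: derive flow(g,c) via R0 from knows(g,c)
round 1: derive flow(g,i) via R0 from knows(g,i)
round 1: derive flow(j,e) via R0 from knows(j,e)
round 2: derive flow(a,e) via R1 from flow(a,j), flow(j,e)
round 2: derive flow(g,d) via R1 from flow(g,c), flow(c,d)
round 2: derive flow(j,d) via R1 from flow(j,e), flow(e,d)
round 3: derive flow(a,d) via R1 from flow(a,e), flow(e,d)

flow(g,d)  [via R1]
  flow(g,c)  [via R0]
    knows(g,c)  [fact]
  flow(c,d)  [via R0]
    knows(c,d)  [fact]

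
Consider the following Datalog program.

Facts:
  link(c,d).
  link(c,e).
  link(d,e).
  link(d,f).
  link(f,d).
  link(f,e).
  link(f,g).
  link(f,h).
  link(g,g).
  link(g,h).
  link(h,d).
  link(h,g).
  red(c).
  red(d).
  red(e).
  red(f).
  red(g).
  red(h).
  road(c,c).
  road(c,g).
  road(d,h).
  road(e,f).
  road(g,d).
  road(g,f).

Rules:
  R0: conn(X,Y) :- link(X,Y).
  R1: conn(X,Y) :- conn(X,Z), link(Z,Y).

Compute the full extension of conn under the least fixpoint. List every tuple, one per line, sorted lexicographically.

conn(c,d)
conn(c,e)
conn(c,f)
conn(c,g)
conn(c,h)
conn(d,d)
conn(d,e)
conn(d,f)
conn(d,g)
conn(d,h)
conn(f,d)
conn(f,e)
conn(f,f)
conn(f,g)
conn(f,h)
conn(g,d)
conn(g,e)
conn(g,f)
conn(g,g)
conn(g,h)
conn(h,d)
conn(h,e)
conn(h,f)
conn(h,g)
conn(h,h)

round 1: derive conn(c,d) via R0 from link(c,d)
round 1: derive conn(c,e) via R0 from link(c,e)
round 1: derive conn(d,e) via R0 from link(d,e)
round 1: derive conn(d,f) via R0 from link(d,f)
round 1: derive conn(f,d) via R0 from link(f,d)
round 1: derive conn(f,e) via R0 from link(f,e)
round 1: derive conn(f,g) via R0 from link(f,g)
round 1: derive conn(f,h) via R0 from link(f,h)
round 1: derive conn(g,g) via R0 from link(g,g)
round 1: derive conn(g,h) via R0 from link(g,h)
round 1: derive conn(h,d) via R0 from link(h,d)
round 1: derive conn(h,g) via R0 from link(h,g)
round 2: derive conn(c,f) via R1 from conn(c,d), link(d,f)
round 2: derive conn(d,d) via R1 from conn(d,f), link(f,d)
round 2: derive conn(d,g) via R1 from conn(d,f), link(f,g)
round 2: derive conn(d,h) via R1 from conn(d,f), link(f,h)
round 2: derive conn(f,f) via R1 from conn(f,d), link(d,f)
round 2: derive conn(g,d) via R1 from conn(g,h), link(h,d)
round 2: derive conn(h,e) via R1 from conn(h,d), link(d,e)
round 2: derive conn(h,f) via R1 from conn(h,d), link(d,f)
round 2: derive conn(h,h) via R1 from conn(h,g), link(g,h)
round 3: derive conn(c,g) via R1 from conn(c,f), link(f,g)
round 3: derive conn(c,h) via R1 from conn(c,f), link(f,h)
round 3: derive conn(g,e) via R1 from conn(g,d), link(d,e)
round 3: derive conn(g,f) via R1 from conn(g,d), link(d,f)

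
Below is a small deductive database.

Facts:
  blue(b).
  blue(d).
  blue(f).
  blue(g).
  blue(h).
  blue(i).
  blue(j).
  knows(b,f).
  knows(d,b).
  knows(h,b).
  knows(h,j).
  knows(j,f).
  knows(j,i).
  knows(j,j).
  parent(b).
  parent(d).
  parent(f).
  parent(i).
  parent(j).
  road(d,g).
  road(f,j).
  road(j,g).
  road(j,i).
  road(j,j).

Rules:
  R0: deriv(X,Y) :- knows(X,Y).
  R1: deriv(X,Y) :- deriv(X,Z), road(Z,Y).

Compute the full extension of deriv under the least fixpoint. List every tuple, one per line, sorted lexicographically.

round 1: derive deriv(b,f) via R0 from knows(b,f)
round 1: derive deriv(d,b) via R0 from knows(d,b)
round 1: derive deriv(h,b) via R0 from knows(h,b)
round 1: derive deriv(h,j) via R0 from knows(h,j)
round 1: derive deriv(j,f) via R0 from knows(j,f)
round 1: derive deriv(j,i) via R0 from knows(j,i)
round 1: derive deriv(j,j) via R0 from knows(j,j)
round 2: derive deriv(b,j) via R1 from deriv(b,f), road(f,j)
round 2: derive deriv(h,g) via R1 from deriv(h,j), road(j,g)
round 2: derive deriv(h,i) via R1 from deriv(h,j), road(j,i)
round 2: derive deriv(j,g) via R1 from deriv(j,j), road(j,g)
round 3: derive deriv(b,g) via R1 from deriv(b,j), road(j,g)
round 3: derive deriv(b,i) via R1 from deriv(b,j), road(j,i)

deriv(b,f)
deriv(b,g)
deriv(b,i)
deriv(b,j)
deriv(d,b)
deriv(h,b)
deriv(h,g)
deriv(h,i)
deriv(h,j)
deriv(j,f)
deriv(j,g)
deriv(j,i)
deriv(j,j)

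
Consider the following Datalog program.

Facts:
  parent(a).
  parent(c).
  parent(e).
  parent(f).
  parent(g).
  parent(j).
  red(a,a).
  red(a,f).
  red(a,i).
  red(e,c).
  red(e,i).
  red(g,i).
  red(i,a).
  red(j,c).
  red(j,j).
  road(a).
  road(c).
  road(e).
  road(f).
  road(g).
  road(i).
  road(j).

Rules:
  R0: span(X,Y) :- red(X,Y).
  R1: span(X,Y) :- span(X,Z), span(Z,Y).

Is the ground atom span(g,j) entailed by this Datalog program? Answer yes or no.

no

round 1: derive span(a,a) via R0 from red(a,a)
round 1: derive span(a,f) via R0 from red(a,f)
round 1: derive span(a,i) via R0 from red(a,i)
round 1: derive span(e,c) via R0 from red(e,c)
round 1: derive span(e,i) via R0 from red(e,i)
round 1: derive span(g,i) via R0 from red(g,i)
round 1: derive span(i,a) via R0 from red(i,a)
round 1: derive span(j,c) via R0 from red(j,c)
round 1: derive span(j,j) via R0 from red(j,j)
round 2: derive span(e,a) via R1 from span(e,i), span(i,a)
round 2: derive span(g,a) via R1 from span(g,i), span(i,a)
round 2: derive span(i,f) via R1 from span(i,a), span(a,f)
round 2: derive span(i,i) via R1 from span(i,a), span(a,i)
round 3: derive span(e,f) via R1 from span(e,a), span(a,f)
round 3: derive span(g,f) via R1 from span(g,a), span(a,f)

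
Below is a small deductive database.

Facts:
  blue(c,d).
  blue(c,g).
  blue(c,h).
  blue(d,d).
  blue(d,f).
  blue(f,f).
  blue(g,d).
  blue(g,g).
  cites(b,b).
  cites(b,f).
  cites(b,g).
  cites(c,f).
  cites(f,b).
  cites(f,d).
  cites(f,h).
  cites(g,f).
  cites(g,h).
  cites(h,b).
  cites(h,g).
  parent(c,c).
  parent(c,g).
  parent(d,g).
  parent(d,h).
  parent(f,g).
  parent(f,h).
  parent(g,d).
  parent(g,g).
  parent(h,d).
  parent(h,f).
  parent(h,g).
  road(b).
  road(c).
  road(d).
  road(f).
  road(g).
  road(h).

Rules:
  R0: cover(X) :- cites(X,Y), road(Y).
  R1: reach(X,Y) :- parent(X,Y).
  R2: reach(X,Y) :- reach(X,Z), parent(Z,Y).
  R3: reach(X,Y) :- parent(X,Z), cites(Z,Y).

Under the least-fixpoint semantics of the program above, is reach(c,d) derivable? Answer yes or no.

round 1: derive reach(c,c) via R1 from parent(c,c)
round 1: derive reach(c,g) via R1 from parent(c,g)
round 1: derive reach(d,g) via R1 from parent(d,g)
round 1: derive reach(d,h) via R1 from parent(d,h)
round 1: derive reach(f,g) via R1 from parent(f,g)
round 1: derive reach(f,h) via R1 from parent(f,h)
round 1: derive reach(g,d) via R1 from parent(g,d)
round 1: derive reach(g,g) via R1 from parent(g,g)
round 1: derive reach(h,d) via R1 from parent(h,d)
round 1: derive reach(h,f) via R1 from parent(h,f)
round 1: derive reach(h,g) via R1 from parent(h,g)
round 1: derive reach(c,f) via R3 from parent(c,c), cites(c,f)
round 1: derive reach(c,h) via R3 from parent(c,g), cites(g,h)
round 1: derive reach(d,b) via R3 from parent(d,h), cites(h,b)
round 1: derive reach(d,f) via R3 from parent(d,g), cites(g,f)
round 1: derive reach(f,b) via R3 from parent(f,h), cites(h,b)
round 1: derive reach(f,f) via R3 from parent(f,g), cites(g,f)
round 1: derive reach(g,f) via R3 from parent(g,g), cites(g,f)
round 1: derive reach(g,h) via R3 from parent(g,g), cites(g,h)
round 1: derive reach(h,b) via R3 from parent(h,f), cites(f,b)
round 1: derive reach(h,h) via R3 from parent(h,f), cites(f,h)
round 2: derive reach(c,d) via R2 from reach(c,g), parent(g,d)
round 2: derive reach(d,d) via R2 from reach(d,g), parent(g,d)
round 2: derive reach(f,d) via R2 from reach(f,g), parent(g,d)

yes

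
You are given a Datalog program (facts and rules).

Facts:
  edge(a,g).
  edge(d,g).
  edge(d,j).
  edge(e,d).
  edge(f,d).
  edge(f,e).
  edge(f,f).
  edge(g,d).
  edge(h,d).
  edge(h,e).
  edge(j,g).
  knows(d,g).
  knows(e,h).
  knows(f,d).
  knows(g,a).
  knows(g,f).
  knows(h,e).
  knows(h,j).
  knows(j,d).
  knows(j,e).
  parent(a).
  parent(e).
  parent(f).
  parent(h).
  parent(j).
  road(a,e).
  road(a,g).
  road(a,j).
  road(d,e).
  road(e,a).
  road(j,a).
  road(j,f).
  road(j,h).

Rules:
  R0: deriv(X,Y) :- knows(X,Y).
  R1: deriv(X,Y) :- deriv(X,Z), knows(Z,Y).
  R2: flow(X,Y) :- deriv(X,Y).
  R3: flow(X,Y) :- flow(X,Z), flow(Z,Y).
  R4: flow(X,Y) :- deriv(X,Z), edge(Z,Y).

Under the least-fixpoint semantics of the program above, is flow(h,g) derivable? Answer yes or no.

yes

round 1: derive deriv(d,g) via R0 from knows(d,g)
round 1: derive deriv(e,h) via R0 from knows(e,h)
round 1: derive deriv(f,d) via R0 from knows(f,d)
round 1: derive deriv(g,a) via R0 from knows(g,a)
round 1: derive deriv(g,f) via R0 from knows(g,f)
round 1: derive deriv(h,e) via R0 from knows(h,e)
round 1: derive deriv(h,j) via R0 from knows(h,j)
round 1: derive deriv(j,d) via R0 from knows(j,d)
round 1: derive deriv(j,e) via R0 from knows(j,e)
round 2: derive deriv(d,a) via R1 from deriv(d,g), knows(g,a)
round 2: derive deriv(d,f) via R1 from deriv(d,g), knows(g,f)
round 2: derive deriv(e,e) via R1 from deriv(e,h), knows(h,e)
round 2: derive deriv(e,j) via R1 from deriv(e,h), knows(h,j)
round 2: derive deriv(f,g) via R1 from deriv(f,d), knows(d,g)
round 2: derive deriv(g,d) via R1 from deriv(g,f), knows(f,d)
round 2: derive deriv(h,d) via R1 from deriv(h,j), knows(j,d)
round 2: derive deriv(h,h) via R1 from deriv(h,e), knows(e,h)
round 2: derive deriv(j,g) via R1 from deriv(j,d), knows(d,g)
round 2: derive deriv(j,h) via R1 from deriv(j,e), knows(e,h)
round 2: derive flow(d,g) via R2 from deriv(d,g)
round 2: derive flow(e,h) via R2 from deriv(e,h)
round 2: derive flow(f,d) via R2 from deriv(f,d)
round 2: derive flow(g,a) via R2 from deriv(g,a)
round 2: derive flow(g,f) via R2 from deriv(g,f)
round 2: derive flow(h,e) via R2 from deriv(h,e)
round 2: derive flow(h,j) via R2 from deriv(h,j)
round 2: derive flow(j,d) via R2 from deriv(j,d)
round 2: derive flow(j,e) via R2 from deriv(j,e)
round 2: derive flow(d,d) via R4 from deriv(d,g), edge(g,d)
round 2: derive flow(e,d) via R4 from deriv(e,h), edge(h,d)
round 2: derive flow(e,e) via R4 from deriv(e,h), edge(h,e)
round 2: derive flow(f,g) via R4 from deriv(f,d), edge(d,g)
round 2: derive flow(f,j) via R4 from deriv(f,d), edge(d,j)
round 2: derive flow(g,d) via R4 from deriv(g,f), edge(f,d)
round 2: derive flow(g,e) via R4 from deriv(g,f), edge(f,e)
round 2: derive flow(g,g) via R4 from deriv(g,a), edge(a,g)
round 2: derive flow(h,d) via R4 from deriv(h,e), edge(e,d)
round 2: derive flow(h,g) via R4 from deriv(h,j), edge(j,g)
round 2: derive flow(j,g) via R4 from deriv(j,d), edge(d,g)
round 2: derive flow(j,j) via R4 from deriv(j,d), edge(d,j)
round 3: derive deriv(d,d) via R1 from deriv(d,f), knows(f,d)
round 3: derive deriv(e,d) via R1 from deriv(e,j), knows(j,d)
round 3: derive deriv(f,a) via R1 from deriv(f,g), knows(g,a)
round 3: derive deriv(f,f) via R1 from deriv(f,g), knows(g,f)
round 3: derive deriv(g,g) via R1 from deriv(g,d), knows(d,g)
round 3: derive deriv(h,g) via R1 from deriv(h,d), knows(d,g)
round 3: derive deriv(j,a) via R1 from deriv(j,g), knows(g,a)
round 3: derive deriv(j,f) via R1 from deriv(j,g), knows(g,f)
round 3: derive deriv(j,j) via R1 from deriv(j,h), knows(h,j)
round 3: derive flow(d,a) via R2 from deriv(d,a)
round 3: derive flow(d,f) via R2 from deriv(d,f)
round 3: derive flow(e,j) via R2 from deriv(e,j)
round 3: derive flow(h,h) via R2 from deriv(h,h)
round 3: derive flow(j,h) via R2 from deriv(j,h)
round 3: derive flow(d,e) via R3 from flow(d,g), flow(g,e)
round 3: derive flow(e,g) via R3 from flow(e,d), flow(d,g)
round 3: derive flow(f,a) via R3 from flow(f,g), flow(g,a)
round 3: derive flow(f,e) via R3 from flow(f,g), flow(g,e)
round 3: derive flow(f,f) via R3 from flow(f,g), flow(g,f)
round 3: derive flow(g,h) via R3 from flow(g,e), flow(e,h)
round 3: derive flow(g,j) via R3 from flow(g,f), flow(f,j)
round 3: derive flow(h,a) via R3 from flow(h,g), flow(g,a)
round 3: derive flow(h,f) via R3 from flow(h,g), flow(g,f)
round 3: derive flow(j,a) via R3 from flow(j,g), flow(g,a)
round 3: derive flow(j,f) via R3 from flow(j,g), flow(g,f)
round 4: derive deriv(e,g) via R1 from deriv(e,d), knows(d,g)
round 4: derive deriv(h,a) via R1 from deriv(h,g), knows(g,a)
round 4: derive deriv(h,f) via R1 from deriv(h,g), knows(g,f)
round 4: derive flow(d,h) via R3 from flow(d,e), flow(e,h)
round 4: derive flow(d,j) via R3 from flow(d,e), flow(e,j)
round 4: derive flow(e,a) via R3 from flow(e,d), flow(d,a)
round 4: derive flow(e,f) via R3 from flow(e,d), flow(d,f)
round 4: derive flow(f,h) via R3 from flow(f,e), flow(e,h)
round 5: derive deriv(e,a) via R1 from deriv(e,g), knows(g,a)
round 5: derive deriv(e,f) via R1 from deriv(e,g), knows(g,f)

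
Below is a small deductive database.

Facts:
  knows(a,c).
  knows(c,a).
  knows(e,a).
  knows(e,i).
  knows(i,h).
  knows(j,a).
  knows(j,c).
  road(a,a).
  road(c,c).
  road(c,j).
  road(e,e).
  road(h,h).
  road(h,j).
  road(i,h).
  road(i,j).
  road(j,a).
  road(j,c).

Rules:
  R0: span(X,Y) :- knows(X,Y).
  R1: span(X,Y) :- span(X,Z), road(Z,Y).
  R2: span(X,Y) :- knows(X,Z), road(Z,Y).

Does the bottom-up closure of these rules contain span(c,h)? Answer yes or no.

round 1: derive span(a,c) via R0 from knows(a,c)
round 1: derive span(c,a) via R0 from knows(c,a)
round 1: derive span(e,a) via R0 from knows(e,a)
round 1: derive span(e,i) via R0 from knows(e,i)
round 1: derive span(i,h) via R0 from knows(i,h)
round 1: derive span(j,a) via R0 from knows(j,a)
round 1: derive span(j,c) via R0 from knows(j,c)
round 1: derive span(a,j) via R2 from knows(a,c), road(c,j)
round 1: derive span(e,h) via R2 from knows(e,i), road(i,h)
round 1: derive span(e,j) via R2 from knows(e,i), road(i,j)
round 1: derive span(i,j) via R2 from knows(i,h), road(h,j)
round 1: derive span(j,j) via R2 from knows(j,c), road(c,j)
round 2: derive span(a,a) via R1 from span(a,j), road(j,a)
round 2: derive span(e,c) via R1 from span(e,j), road(j,c)
round 2: derive span(i,a) via R1 from span(i,j), road(j,a)
round 2: derive span(i,c) via R1 from span(i,j), road(j,c)

no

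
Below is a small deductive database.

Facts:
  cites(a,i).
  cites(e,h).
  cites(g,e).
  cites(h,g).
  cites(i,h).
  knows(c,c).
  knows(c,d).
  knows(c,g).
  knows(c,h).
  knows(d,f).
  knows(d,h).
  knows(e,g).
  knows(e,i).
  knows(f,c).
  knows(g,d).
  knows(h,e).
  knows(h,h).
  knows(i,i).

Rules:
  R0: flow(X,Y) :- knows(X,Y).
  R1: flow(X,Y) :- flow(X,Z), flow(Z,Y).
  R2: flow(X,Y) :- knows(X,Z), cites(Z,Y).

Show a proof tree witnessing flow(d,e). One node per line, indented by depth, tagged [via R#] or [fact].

flow(d,e)  [via R1]
  flow(d,h)  [via R0]
    knows(d,h)  [fact]
  flow(h,e)  [via R0]
    knows(h,e)  [fact]

round 1: derive flow(c,c) via R0 from knows(c,c)
round 1: derive flow(c,d) via R0 from knows(c,d)
round 1: derive flow(c,g) via R0 from knows(c,g)
round 1: derive flow(c,h) via R0 from knows(c,h)
round 1: derive flow(d,f) via R0 from knows(d,f)
round 1: derive flow(d,h) via R0 from knows(d,h)
round 1: derive flow(e,g) via R0 from knows(e,g)
round 1: derive flow(e,i) via R0 from knows(e,i)
round 1: derive flow(f,c) via R0 from knows(f,c)
round 1: derive flow(g,d) via R0 from knows(g,d)
round 1: derive flow(h,e) via R0 from knows(h,e)
round 1: derive flow(h,h) via R0 from knows(h,h)
round 1: derive flow(i,i) via R0 from knows(i,i)
round 1: derive flow(c,e) via R2 from knows(c,g), cites(g,e)
round 1: derive flow(d,g) via R2 from knows(d,h), cites(h,g)
round 1: derive flow(e,e) via R2 from knows(e,g), cites(g,e)
round 1: derive flow(e,h) via R2 from knows(e,i), cites(i,h)
round 1: derive flow(h,g) via R2 from knows(h,h), cites(h,g)
round 1: derive flow(i,h) via R2 from knows(i,i), cites(i,h)
round 2: derive flow(c,f) via R1 from flow(c,d), flow(d,f)
round 2: derive flow(c,i) via R1 from flow(c,e), flow(e,i)
round 2: derive flow(d,c) via R1 from flow(d,f), flow(f,c)
round 2: derive flow(d,d) via R1 from flow(d,g), flow(g,d)
round 2: derive flow(d,e) via R1 from flow(d,h), flow(h,e)
round 2: derive flow(e,d) via R1 from flow(e,g), flow(g,d)
round 2: derive flow(f,d) via R1 from flow(f,c), flow(c,d)
round 2: derive flow(f,e) via R1 from flow(f,c), flow(c,e)
round 2: derive flow(f,g) via R1 from flow(f,c), flow(c,g)
round 2: derive flow(f,h) via R1 from flow(f,c), flow(c,h)
round 2: derive flow(g,f) via R1 from flow(g,d), flow(d,f)
round 2: derive flow(g,g) via R1 from flow(g,d), flow(d,g)
round 2: derive flow(g,h) via R1 from flow(g,d), flow(d,h)
round 2: derive flow(h,d) via R1 from flow(h,g), flow(g,d)
round 2: derive flow(h,i) via R1 from flow(h,e), flow(e,i)
round 2: derive flow(i,e) via R1 from flow(i,h), flow(h,e)
round 2: derive flow(i,g) via R1 from flow(i,h), flow(h,g)
round 3: derive flow(d,i) via R1 from flow(d,c), flow(c,i)
round 3: derive flow(e,c) via R1 from flow(e,d), flow(d,c)
round 3: derive flow(e,f) via R1 from flow(e,d), flow(d,f)
round 3: derive flow(f,f) via R1 from flow(f,c), flow(c,f)
round 3: derive flow(f,i) via R1 from flow(f,c), flow(c,i)
round 3: derive flow(g,c) via R1 from flow(g,d), flow(d,c)
round 3: derive flow(g,e) via R1 from flow(g,d), flow(d,e)
round 3: derive flow(g,i) via R1 from flow(g,h), flow(h,i)
round 3: derive flow(h,c) via R1 from flow(h,d), flow(d,c)
round 3: derive flow(h,f) via R1 from flow(h,d), flow(d,f)
round 3: derive flow(i,d) via R1 from flow(i,e), flow(e,d)
round 3: derive flow(i,f) via R1 from flow(i,g), flow(g,f)
round 4: derive flow(i,c) via R1 from flow(i,d), flow(d,c)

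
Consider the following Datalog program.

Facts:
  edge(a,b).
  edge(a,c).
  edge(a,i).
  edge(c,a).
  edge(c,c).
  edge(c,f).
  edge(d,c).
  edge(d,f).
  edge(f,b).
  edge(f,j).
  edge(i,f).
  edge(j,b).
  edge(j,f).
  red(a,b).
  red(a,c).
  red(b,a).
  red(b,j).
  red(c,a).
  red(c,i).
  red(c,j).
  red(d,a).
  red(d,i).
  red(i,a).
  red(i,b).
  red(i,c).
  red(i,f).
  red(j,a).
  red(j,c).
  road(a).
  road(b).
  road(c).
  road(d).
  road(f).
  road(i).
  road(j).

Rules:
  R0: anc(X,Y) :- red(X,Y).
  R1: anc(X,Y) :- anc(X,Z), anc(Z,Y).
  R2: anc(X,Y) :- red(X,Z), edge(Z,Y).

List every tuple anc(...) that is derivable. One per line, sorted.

anc(a,a)
anc(a,b)
anc(a,c)
anc(a,f)
anc(a,i)
anc(a,j)
anc(b,a)
anc(b,b)
anc(b,c)
anc(b,f)
anc(b,i)
anc(b,j)
anc(c,a)
anc(c,b)
anc(c,c)
anc(c,f)
anc(c,i)
anc(c,j)
anc(d,a)
anc(d,b)
anc(d,c)
anc(d,f)
anc(d,i)
anc(d,j)
anc(i,a)
anc(i,b)
anc(i,c)
anc(i,f)
anc(i,i)
anc(i,j)
anc(j,a)
anc(j,b)
anc(j,c)
anc(j,f)
anc(j,i)
anc(j,j)

round 1: derive anc(a,b) via R0 from red(a,b)
round 1: derive anc(a,c) via R0 from red(a,c)
round 1: derive anc(b,a) via R0 from red(b,a)
round 1: derive anc(b,j) via R0 from red(b,j)
round 1: derive anc(c,a) via R0 from red(c,a)
round 1: derive anc(c,i) via R0 from red(c,i)
round 1: derive anc(c,j) via R0 from red(c,j)
round 1: derive anc(d,a) via R0 from red(d,a)
round 1: derive anc(d,i) via R0 from red(d,i)
round 1: derive anc(i,a) via R0 from red(i,a)
round 1: derive anc(i,b) via R0 from red(i,b)
round 1: derive anc(i,c) via R0 from red(i,c)
round 1: derive anc(i,f) via R0 from red(i,f)
round 1: derive anc(j,a) via R0 from red(j,a)
round 1: derive anc(j,c) via R0 from red(j,c)
round 1: derive anc(a,a) via R2 from red(a,c), edge(c,a)
round 1: derive anc(a,f) via R2 from red(a,c), edge(c,f)
round 1: derive anc(b,b) via R2 from red(b,a), edge(a,b)
round 1: derive anc(b,c) via R2 from red(b,a), edge(a,c)
round 1: derive anc(b,f) via R2 from red(b,j), edge(j,f)
round 1: derive anc(b,i) via R2 from red(b,a), edge(a,i)
round 1: derive anc(c,b) via R2 from red(c,a), edge(a,b)
round 1: derive anc(c,c) via R2 from red(c,a), edge(a,c)
round 1: derive anc(c,f) via R2 from red(c,i), edge(i,f)
round 1: derive anc(d,b) via R2 from red(d,a), edge(a,b)
round 1: derive anc(d,c) via R2 from red(d,a), edge(a,c)
round 1: derive anc(d,f) via R2 from red(d,i), edge(i,f)
round 1: derive anc(i,i) via R2 from red(i,a), edge(a,i)
round 1: derive anc(i,j) via R2 from red(i,f), edge(f,j)
round 1: derive anc(j,b) via R2 from red(j,a), edge(a,b)
round 1: derive anc(j,f) via R2 from red(j,c), edge(c,f)
round 1: derive anc(j,i) via R2 from red(j,a), edge(a,i)
round 2: derive anc(a,i) via R1 from anc(a,b), anc(b,i)
round 2: derive anc(a,j) via R1 from anc(a,b), anc(b,j)
round 2: derive anc(d,j) via R1 from anc(d,b), anc(b,j)
round 2: derive anc(j,j) via R1 from anc(j,b), anc(b,j)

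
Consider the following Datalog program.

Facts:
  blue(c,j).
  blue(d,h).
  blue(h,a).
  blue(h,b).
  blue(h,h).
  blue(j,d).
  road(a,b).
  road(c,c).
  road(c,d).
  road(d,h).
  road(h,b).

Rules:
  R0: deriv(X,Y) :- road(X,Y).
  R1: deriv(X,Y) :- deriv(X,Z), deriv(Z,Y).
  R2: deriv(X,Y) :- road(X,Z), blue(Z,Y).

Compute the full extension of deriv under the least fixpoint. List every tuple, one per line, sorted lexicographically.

deriv(a,b)
deriv(c,a)
deriv(c,b)
deriv(c,c)
deriv(c,d)
deriv(c,h)
deriv(c,j)
deriv(d,a)
deriv(d,b)
deriv(d,h)
deriv(h,b)

round 1: derive deriv(a,b) via R0 from road(a,b)
round 1: derive deriv(c,c) via R0 from road(c,c)
round 1: derive deriv(c,d) via R0 from road(c,d)
round 1: derive deriv(d,h) via R0 from road(d,h)
round 1: derive deriv(h,b) via R0 from road(h,b)
round 1: derive deriv(c,h) via R2 from road(c,d), blue(d,h)
round 1: derive deriv(c,j) via R2 from road(c,c), blue(c,j)
round 1: derive deriv(d,a) via R2 from road(d,h), blue(h,a)
round 1: derive deriv(d,b) via R2 from road(d,h), blue(h,b)
round 2: derive deriv(c,a) via R1 from deriv(c,d), deriv(d,a)
round 2: derive deriv(c,b) via R1 from deriv(c,d), deriv(d,b)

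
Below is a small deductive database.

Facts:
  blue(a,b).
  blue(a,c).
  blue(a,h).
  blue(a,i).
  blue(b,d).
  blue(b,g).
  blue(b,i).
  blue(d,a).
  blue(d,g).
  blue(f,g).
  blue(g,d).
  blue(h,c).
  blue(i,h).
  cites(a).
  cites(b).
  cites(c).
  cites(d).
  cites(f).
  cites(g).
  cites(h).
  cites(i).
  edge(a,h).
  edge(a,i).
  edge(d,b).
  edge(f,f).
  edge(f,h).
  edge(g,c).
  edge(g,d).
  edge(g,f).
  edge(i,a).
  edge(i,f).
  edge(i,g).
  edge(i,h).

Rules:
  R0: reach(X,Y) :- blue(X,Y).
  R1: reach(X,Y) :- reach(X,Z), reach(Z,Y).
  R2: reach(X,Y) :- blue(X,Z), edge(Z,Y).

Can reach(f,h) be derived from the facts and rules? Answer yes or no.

yes

round 1: derive reach(a,b) via R0 from blue(a,b)
round 1: derive reach(a,c) via R0 from blue(a,c)
round 1: derive reach(a,h) via R0 from blue(a,h)
round 1: derive reach(a,i) via R0 from blue(a,i)
round 1: derive reach(b,d) via R0 from blue(b,d)
round 1: derive reach(b,g) via R0 from blue(b,g)
round 1: derive reach(b,i) via R0 from blue(b,i)
round 1: derive reach(d,a) via R0 from blue(d,a)
round 1: derive reach(d,g) via R0 from blue(d,g)
round 1: derive reach(f,g) via R0 from blue(f,g)
round 1: derive reach(g,d) via R0 from blue(g,d)
round 1: derive reach(h,c) via R0 from blue(h,c)
round 1: derive reach(i,h) via R0 from blue(i,h)
round 1: derive reach(a,a) via R2 from blue(a,i), edge(i,a)
round 1: derive reach(a,f) via R2 from blue(a,i), edge(i,f)
round 1: derive reach(a,g) via R2 from blue(a,i), edge(i,g)
round 1: derive reach(b,a) via R2 from blue(b,i), edge(i,a)
round 1: derive reach(b,b) via R2 from blue(b,d), edge(d,b)
round 1: derive reach(b,c) via R2 from blue(b,g), edge(g,c)
round 1: derive reach(b,f) via R2 from blue(b,g), edge(g,f)
round 1: derive reach(b,h) via R2 from blue(b,i), edge(i,h)
round 1: derive reach(d,c) via R2 from blue(d,g), edge(g,c)
round 1: derive reach(d,d) via R2 from blue(d,g), edge(g,d)
round 1: derive reach(d,f) via R2 from blue(d,g), edge(g,f)
round 1: derive reach(d,h) via R2 from blue(d,a), edge(a,h)
round 1: derive reach(d,i) via R2 from blue(d,a), edge(a,i)
round 1: derive reach(f,c) via R2 from blue(f,g), edge(g,c)
round 1: derive reach(f,d) via R2 from blue(f,g), edge(g,d)
round 1: derive reach(f,f) via R2 from blue(f,g), edge(g,f)
round 1: derive reach(g,b) via R2 from blue(g,d), edge(d,b)
round 2: derive reach(a,d) via R1 from reach(a,b), reach(b,d)
round 2: derive reach(d,b) via R1 from reach(d,a), reach(a,b)
round 2: derive reach(f,a) via R1 from reach(f,d), reach(d,a)
round 2: derive reach(f,b) via R1 from reach(f,g), reach(g,b)
round 2: derive reach(f,h) via R1 from reach(f,d), reach(d,h)
round 2: derive reach(f,i) via R1 from reach(f,d), reach(d,i)
round 2: derive reach(g,a) via R1 from reach(g,b), reach(b,a)
round 2: derive reach(g,c) via R1 from reach(g,b), reach(b,c)
round 2: derive reach(g,f) via R1 from reach(g,b), reach(b,f)
round 2: derive reach(g,g) via R1 from reach(g,b), reach(b,g)
round 2: derive reach(g,h) via R1 from reach(g,b), reach(b,h)
round 2: derive reach(g,i) via R1 from reach(g,b), reach(b,i)
round 2: derive reach(i,c) via R1 from reach(i,h), reach(h,c)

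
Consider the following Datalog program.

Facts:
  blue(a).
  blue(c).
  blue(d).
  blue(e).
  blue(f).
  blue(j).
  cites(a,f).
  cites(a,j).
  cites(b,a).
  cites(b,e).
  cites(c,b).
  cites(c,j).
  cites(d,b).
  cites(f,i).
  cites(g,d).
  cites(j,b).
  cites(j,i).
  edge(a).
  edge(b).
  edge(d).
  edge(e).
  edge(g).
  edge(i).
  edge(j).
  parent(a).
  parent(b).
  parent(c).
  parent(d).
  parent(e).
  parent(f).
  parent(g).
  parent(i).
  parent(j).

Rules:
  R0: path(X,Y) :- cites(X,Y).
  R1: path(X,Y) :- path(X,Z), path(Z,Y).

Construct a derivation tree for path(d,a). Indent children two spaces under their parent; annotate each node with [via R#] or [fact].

path(d,a)  [via R1]
  path(d,b)  [via R0]
    cites(d,b)  [fact]
  path(b,a)  [via R0]
    cites(b,a)  [fact]

round 1: derive path(a,f) via R0 from cites(a,f)
round 1: derive path(a,j) via R0 from cites(a,j)
round 1: derive path(b,a) via R0 from cites(b,a)
round 1: derive path(b,e) via R0 from cites(b,e)
round 1: derive path(c,b) via R0 from cites(c,b)
round 1: derive path(c,j) via R0 from cites(c,j)
round 1: derive path(d,b) via R0 from cites(d,b)
round 1: derive path(f,i) via R0 from cites(f,i)
round 1: derive path(g,d) via R0 from cites(g,d)
round 1: derive path(j,b) via R0 from cites(j,b)
round 1: derive path(j,i) via R0 from cites(j,i)
round 2: derive path(a,b) via R1 from path(a,j), path(j,b)
round 2: derive path(a,i) via R1 from path(a,f), path(f,i)
round 2: derive path(b,f) via R1 from path(b,a), path(a,f)
round 2: derive path(b,j) via R1 from path(b,a), path(a,j)
round 2: derive path(c,a) via R1 from path(c,b), path(b,a)
round 2: derive path(c,e) via R1 from path(c,b), path(b,e)
round 2: derive path(c,i) via R1 from path(c,j), path(j,i)
round 2: derive path(d,a) via R1 from path(d,b), path(b,a)
round 2: derive path(d,e) via R1 from path(d,b), path(b,e)
round 2: derive path(g,b) via R1 from path(g,d), path(d,b)
round 2: derive path(j,a) via R1 from path(j,b), path(b,a)
round 2: derive path(j,e) via R1 from path(j,b), path(b,e)
round 3: derive path(a,a) via R1 from path(a,b), path(b,a)
round 3: derive path(a,e) via R1 from path(a,b), path(b,e)
round 3: derive path(b,b) via R1 from path(b,a), path(a,b)
round 3: derive path(b,i) via R1 from path(b,a), path(a,i)
round 3: derive path(c,f) via R1 from path(c,a), path(a,f)
round 3: derive path(d,f) via R1 from path(d,a), path(a,f)
round 3: derive path(d,i) via R1 from path(d,a), path(a,i)
round 3: derive path(d,j) via R1 from path(d,a), path(a,j)
round 3: derive path(g,a) via R1 from path(g,b), path(b,a)
round 3: derive path(g,e) via R1 from path(g,b), path(b,e)
round 3: derive path(g,f) via R1 from path(g,b), path(b,f)
round 3: derive path(g,j) via R1 from path(g,b), path(b,j)
round 3: derive path(j,f) via R1 from path(j,a), path(a,f)
round 3: derive path(j,j) via R1 from path(j,a), path(a,j)
round 4: derive path(g,i) via R1 from path(g,a), path(a,i)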